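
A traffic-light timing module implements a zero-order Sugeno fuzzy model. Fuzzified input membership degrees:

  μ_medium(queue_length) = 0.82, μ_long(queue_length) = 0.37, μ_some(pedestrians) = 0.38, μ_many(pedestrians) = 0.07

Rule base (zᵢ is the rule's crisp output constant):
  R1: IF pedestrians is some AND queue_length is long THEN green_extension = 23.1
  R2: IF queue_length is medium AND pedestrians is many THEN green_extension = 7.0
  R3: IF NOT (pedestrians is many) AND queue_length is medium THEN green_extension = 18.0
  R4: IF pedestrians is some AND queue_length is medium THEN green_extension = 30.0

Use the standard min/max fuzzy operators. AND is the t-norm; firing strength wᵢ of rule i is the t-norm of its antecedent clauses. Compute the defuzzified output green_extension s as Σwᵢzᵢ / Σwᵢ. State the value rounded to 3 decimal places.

21.462

R1 (z=23.1): some=0.38, long=0.37; AND[min(a, b)] → w = 0.37
R2 (z=7.0): medium=0.82, many=0.07; AND[min(a, b)] → w = 0.07
R3 (z=18.0): ¬many=1−0.07=0.93, medium=0.82; AND[min(a, b)] → w = 0.82
R4 (z=30.0): some=0.38, medium=0.82; AND[min(a, b)] → w = 0.38
Weighted average = (0.37·23.1 + 0.07·7.0 + 0.82·18.0 + 0.38·30.0) / (0.37 + 0.07 + 0.82 + 0.38)
  = 35.1970 / 1.6400 = 21.462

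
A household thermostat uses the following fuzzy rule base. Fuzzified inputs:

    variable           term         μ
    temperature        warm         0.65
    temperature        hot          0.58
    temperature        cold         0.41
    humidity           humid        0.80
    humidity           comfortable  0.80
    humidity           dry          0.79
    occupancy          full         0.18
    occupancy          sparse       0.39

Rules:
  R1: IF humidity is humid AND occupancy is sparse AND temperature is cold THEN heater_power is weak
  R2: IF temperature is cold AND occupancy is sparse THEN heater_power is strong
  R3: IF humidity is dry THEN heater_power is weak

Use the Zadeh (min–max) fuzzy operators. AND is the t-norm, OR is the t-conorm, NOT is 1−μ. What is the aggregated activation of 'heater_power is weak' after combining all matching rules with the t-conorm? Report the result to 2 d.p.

R1: humid=0.80, sparse=0.39, cold=0.41; AND[min(a, b)] → w = 0.39
R2: cold=0.41, sparse=0.39; AND[min(a, b)] → w = 0.39
R3: dry=0.79 → w = 0.79
Rules with consequent 'weak': {R1, R3} → strengths 0.39, 0.79
Aggregate via t-conorm [max(a, b)]: 0.79

0.79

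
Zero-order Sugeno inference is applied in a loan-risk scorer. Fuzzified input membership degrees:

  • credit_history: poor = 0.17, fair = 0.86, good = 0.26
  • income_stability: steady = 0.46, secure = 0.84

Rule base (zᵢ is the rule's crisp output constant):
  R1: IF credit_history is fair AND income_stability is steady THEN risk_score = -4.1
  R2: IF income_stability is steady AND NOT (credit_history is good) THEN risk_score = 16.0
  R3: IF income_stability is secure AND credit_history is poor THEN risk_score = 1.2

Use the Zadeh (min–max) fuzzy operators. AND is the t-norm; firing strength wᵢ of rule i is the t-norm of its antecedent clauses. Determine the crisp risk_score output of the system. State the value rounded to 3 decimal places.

R1 (z=-4.1): fair=0.86, steady=0.46; AND[min(a, b)] → w = 0.46
R2 (z=16.0): steady=0.46, ¬good=1−0.26=0.74; AND[min(a, b)] → w = 0.46
R3 (z=1.2): secure=0.84, poor=0.17; AND[min(a, b)] → w = 0.17
Weighted average = (0.46·-4.1 + 0.46·16.0 + 0.17·1.2) / (0.46 + 0.46 + 0.17)
  = 5.6780 / 1.0900 = 5.209

5.209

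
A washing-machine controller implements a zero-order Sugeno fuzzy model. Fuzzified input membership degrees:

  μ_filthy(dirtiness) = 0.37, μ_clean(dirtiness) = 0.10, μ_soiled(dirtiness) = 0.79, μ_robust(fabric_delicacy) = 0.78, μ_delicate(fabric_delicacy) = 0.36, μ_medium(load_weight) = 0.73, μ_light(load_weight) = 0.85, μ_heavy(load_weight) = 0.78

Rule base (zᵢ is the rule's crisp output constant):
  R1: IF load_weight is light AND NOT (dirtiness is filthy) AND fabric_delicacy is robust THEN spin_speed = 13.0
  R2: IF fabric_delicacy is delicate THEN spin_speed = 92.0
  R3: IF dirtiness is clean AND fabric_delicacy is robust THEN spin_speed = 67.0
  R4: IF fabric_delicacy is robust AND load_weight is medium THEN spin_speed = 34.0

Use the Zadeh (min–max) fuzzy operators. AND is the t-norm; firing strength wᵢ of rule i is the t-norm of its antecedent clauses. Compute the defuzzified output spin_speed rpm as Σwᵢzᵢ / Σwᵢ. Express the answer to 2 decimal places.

40.02

R1 (z=13.0): light=0.85, ¬filthy=1−0.37=0.63, robust=0.78; AND[min(a, b)] → w = 0.63
R2 (z=92.0): delicate=0.36 → w = 0.36
R3 (z=67.0): clean=0.10, robust=0.78; AND[min(a, b)] → w = 0.10
R4 (z=34.0): robust=0.78, medium=0.73; AND[min(a, b)] → w = 0.73
Weighted average = (0.63·13.0 + 0.36·92.0 + 0.10·67.0 + 0.73·34.0) / (0.63 + 0.36 + 0.10 + 0.73)
  = 72.8300 / 1.8200 = 40.02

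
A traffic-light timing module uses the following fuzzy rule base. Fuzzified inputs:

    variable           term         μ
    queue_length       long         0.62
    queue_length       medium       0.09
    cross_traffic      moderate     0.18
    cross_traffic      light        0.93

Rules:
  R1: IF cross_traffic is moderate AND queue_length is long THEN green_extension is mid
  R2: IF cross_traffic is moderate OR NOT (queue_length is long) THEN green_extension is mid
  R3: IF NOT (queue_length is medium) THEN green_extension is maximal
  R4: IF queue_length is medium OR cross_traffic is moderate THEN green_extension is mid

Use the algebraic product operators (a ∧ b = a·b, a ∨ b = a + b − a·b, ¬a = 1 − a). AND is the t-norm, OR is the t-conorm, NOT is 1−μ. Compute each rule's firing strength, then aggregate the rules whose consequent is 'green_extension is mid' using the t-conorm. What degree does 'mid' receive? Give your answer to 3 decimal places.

0.663

R1: moderate=0.18, long=0.62; AND[a·b] → w = 0.1116
R2: moderate=0.18, ¬long=1−0.62=0.38; OR[a + b − a·b] → w = 0.4916
R3: ¬medium=1−0.09=0.91 → w = 0.9100
R4: medium=0.09, moderate=0.18; OR[a + b − a·b] → w = 0.2538
Rules with consequent 'mid': {R1, R2, R4} → strengths 0.1116, 0.4916, 0.2538
Aggregate via t-conorm [a + b − a·b]: 0.6630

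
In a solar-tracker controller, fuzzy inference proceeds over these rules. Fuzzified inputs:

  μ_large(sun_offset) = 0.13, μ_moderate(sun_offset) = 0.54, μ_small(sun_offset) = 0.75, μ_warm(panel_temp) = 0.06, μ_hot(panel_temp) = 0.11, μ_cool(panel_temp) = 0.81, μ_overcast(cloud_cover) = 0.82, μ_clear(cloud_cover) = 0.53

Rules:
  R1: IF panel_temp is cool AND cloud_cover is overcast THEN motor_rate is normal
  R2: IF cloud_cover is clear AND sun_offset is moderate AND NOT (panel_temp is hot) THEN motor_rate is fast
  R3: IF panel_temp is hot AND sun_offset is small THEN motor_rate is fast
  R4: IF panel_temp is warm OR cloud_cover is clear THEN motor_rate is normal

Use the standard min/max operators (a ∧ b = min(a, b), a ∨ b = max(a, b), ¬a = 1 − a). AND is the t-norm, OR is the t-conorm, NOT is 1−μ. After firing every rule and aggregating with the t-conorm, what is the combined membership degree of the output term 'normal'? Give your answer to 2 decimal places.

0.81

R1: cool=0.81, overcast=0.82; AND[min(a, b)] → w = 0.81
R2: clear=0.53, moderate=0.54, ¬hot=1−0.11=0.89; AND[min(a, b)] → w = 0.53
R3: hot=0.11, small=0.75; AND[min(a, b)] → w = 0.11
R4: warm=0.06, clear=0.53; OR[max(a, b)] → w = 0.53
Rules with consequent 'normal': {R1, R4} → strengths 0.81, 0.53
Aggregate via t-conorm [max(a, b)]: 0.81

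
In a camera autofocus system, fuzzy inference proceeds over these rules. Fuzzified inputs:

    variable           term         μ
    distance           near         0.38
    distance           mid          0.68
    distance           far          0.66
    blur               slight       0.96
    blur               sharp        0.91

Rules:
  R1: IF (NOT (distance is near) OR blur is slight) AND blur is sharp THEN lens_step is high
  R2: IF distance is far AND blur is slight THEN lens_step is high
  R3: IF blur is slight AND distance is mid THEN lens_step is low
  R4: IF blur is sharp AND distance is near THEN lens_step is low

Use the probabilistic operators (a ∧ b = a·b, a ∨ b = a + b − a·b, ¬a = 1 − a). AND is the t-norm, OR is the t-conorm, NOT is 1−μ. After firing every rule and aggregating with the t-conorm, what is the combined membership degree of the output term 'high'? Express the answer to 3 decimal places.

R1: (¬near=1−0.38=0.62 OR slight=0.96) = 0.9848; AND[a·b] with sharp=0.91 → w = 0.8962
R2: far=0.66, slight=0.96; AND[a·b] → w = 0.6336
R3: slight=0.96, mid=0.68; AND[a·b] → w = 0.6528
R4: sharp=0.91, near=0.38; AND[a·b] → w = 0.3458
Rules with consequent 'high': {R1, R2} → strengths 0.8962, 0.6336
Aggregate via t-conorm [a + b − a·b]: 0.9620

0.962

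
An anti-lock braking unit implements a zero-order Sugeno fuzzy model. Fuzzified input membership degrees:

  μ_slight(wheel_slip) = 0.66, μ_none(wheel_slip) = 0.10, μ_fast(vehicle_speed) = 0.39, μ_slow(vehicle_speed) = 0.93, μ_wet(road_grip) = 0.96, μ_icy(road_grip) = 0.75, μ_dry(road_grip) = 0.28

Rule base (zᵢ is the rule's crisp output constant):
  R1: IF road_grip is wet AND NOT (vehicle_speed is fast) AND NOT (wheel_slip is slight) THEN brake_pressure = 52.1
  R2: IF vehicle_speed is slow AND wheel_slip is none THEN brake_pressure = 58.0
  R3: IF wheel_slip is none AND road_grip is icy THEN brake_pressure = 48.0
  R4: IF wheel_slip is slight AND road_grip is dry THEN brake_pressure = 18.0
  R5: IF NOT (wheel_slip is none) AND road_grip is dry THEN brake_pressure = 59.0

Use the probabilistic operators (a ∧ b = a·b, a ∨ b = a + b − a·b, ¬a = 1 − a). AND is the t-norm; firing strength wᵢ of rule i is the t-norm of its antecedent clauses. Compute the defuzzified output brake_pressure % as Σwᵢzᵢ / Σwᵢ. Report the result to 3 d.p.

R1 (z=52.1): wet=0.96, ¬fast=1−0.39=0.61, ¬slight=1−0.66=0.34; AND[a·b] → w = 0.1991
R2 (z=58.0): slow=0.93, none=0.10; AND[a·b] → w = 0.0930
R3 (z=48.0): none=0.10, icy=0.75; AND[a·b] → w = 0.0750
R4 (z=18.0): slight=0.66, dry=0.28; AND[a·b] → w = 0.1848
R5 (z=59.0): ¬none=1−0.10=0.90, dry=0.28; AND[a·b] → w = 0.2520
Weighted average = (0.1991·52.1 + 0.0930·58.0 + 0.0750·48.0 + 0.1848·18.0 + 0.2520·59.0) / (0.1991 + 0.0930 + 0.0750 + 0.1848 + 0.2520)
  = 37.5617 / 0.8039 = 46.724

46.724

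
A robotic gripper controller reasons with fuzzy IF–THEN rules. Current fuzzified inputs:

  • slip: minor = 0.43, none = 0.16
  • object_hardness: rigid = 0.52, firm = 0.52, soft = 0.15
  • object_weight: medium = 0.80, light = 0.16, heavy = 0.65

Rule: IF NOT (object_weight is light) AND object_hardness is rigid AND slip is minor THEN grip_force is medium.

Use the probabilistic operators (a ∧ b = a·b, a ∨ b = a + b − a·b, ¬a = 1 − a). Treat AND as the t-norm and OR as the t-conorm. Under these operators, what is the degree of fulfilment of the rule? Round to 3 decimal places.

firing strength: ¬light=1−0.16=0.84, rigid=0.52, minor=0.43; AND[a·b] → w = 0.1878

0.188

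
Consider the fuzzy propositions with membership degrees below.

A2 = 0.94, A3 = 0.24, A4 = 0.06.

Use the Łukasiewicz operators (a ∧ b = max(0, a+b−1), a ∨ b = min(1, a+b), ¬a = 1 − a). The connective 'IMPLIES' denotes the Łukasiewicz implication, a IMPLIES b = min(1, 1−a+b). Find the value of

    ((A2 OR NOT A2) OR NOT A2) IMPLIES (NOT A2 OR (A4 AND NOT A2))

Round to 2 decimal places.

NOT A2 = 1 − 0.94 = 0.06
A2 OR NOT A2 = min(1, a+b) on (0.94, 0.06) = 1.00
NOT A2 = 1 − 0.94 = 0.06
(A2 OR NOT A2) OR NOT A2 = min(1, a+b) on (1.00, 0.06) = 1.00
NOT A2 = 1 − 0.94 = 0.06
NOT A2 = 1 − 0.94 = 0.06
A4 AND NOT A2 = max(0, a+b−1) on (0.06, 0.06) = 0.00
NOT A2 OR (A4 AND NOT A2) = min(1, a+b) on (0.06, 0.00) = 0.06
((A2 OR NOT A2) OR NOT A2) IMPLIES (NOT A2 OR (A4 AND NOT A2))  [Łukasiewicz: min(1, 1−a+b)] with a=1.00, b=0.06 → 0.06

0.06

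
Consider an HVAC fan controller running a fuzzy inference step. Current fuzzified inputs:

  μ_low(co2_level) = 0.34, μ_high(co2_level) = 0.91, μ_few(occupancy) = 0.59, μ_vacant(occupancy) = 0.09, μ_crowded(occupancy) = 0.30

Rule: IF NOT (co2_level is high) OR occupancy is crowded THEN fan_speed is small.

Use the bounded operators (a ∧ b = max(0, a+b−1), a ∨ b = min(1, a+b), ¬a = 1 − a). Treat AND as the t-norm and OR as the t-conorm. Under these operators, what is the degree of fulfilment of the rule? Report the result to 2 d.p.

0.39

firing strength: ¬high=1−0.91=0.09, crowded=0.30; OR[min(1, a+b)] → w = 0.39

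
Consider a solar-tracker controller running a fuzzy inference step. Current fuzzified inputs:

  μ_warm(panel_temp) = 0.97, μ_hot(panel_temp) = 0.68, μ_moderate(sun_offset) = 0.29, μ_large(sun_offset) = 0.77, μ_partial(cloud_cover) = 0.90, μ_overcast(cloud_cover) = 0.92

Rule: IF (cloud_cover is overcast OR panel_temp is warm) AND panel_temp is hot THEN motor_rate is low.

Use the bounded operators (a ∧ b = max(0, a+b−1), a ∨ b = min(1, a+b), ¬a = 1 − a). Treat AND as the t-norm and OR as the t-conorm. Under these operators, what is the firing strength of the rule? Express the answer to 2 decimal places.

firing strength: (overcast=0.92 OR warm=0.97) = 1.00; AND[max(0, a+b−1)] with hot=0.68 → w = 0.68

0.68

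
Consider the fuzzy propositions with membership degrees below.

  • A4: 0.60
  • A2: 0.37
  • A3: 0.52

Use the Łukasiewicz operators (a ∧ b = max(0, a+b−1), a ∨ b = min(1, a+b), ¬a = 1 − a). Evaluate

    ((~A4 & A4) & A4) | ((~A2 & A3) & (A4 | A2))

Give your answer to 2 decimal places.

~A4 = 1 − 0.60 = 0.40
~A4 & A4 = max(0, a+b−1) on (0.40, 0.60) = 0.00
(~A4 & A4) & A4 = max(0, a+b−1) on (0.00, 0.60) = 0.00
~A2 = 1 − 0.37 = 0.63
~A2 & A3 = max(0, a+b−1) on (0.63, 0.52) = 0.15
A4 | A2 = min(1, a+b) on (0.60, 0.37) = 0.97
(~A2 & A3) & (A4 | A2) = max(0, a+b−1) on (0.15, 0.97) = 0.12
((~A4 & A4) & A4) | ((~A2 & A3) & (A4 | A2)) = min(1, a+b) on (0.00, 0.12) = 0.12

0.12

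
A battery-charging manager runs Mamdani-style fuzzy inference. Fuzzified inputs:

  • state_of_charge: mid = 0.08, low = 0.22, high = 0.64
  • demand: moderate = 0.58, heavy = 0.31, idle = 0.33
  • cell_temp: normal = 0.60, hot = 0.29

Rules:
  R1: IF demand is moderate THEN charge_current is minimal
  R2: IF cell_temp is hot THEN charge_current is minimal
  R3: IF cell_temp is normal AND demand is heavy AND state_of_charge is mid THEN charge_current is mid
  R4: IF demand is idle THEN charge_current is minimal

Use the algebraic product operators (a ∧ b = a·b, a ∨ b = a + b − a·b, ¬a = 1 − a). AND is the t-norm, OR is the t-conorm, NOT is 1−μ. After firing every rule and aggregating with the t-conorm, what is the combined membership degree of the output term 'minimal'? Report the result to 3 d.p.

R1: moderate=0.58 → w = 0.5800
R2: hot=0.29 → w = 0.2900
R3: normal=0.60, heavy=0.31, mid=0.08; AND[a·b] → w = 0.0149
R4: idle=0.33 → w = 0.3300
Rules with consequent 'minimal': {R1, R2, R4} → strengths 0.5800, 0.2900, 0.3300
Aggregate via t-conorm [a + b − a·b]: 0.8002

0.800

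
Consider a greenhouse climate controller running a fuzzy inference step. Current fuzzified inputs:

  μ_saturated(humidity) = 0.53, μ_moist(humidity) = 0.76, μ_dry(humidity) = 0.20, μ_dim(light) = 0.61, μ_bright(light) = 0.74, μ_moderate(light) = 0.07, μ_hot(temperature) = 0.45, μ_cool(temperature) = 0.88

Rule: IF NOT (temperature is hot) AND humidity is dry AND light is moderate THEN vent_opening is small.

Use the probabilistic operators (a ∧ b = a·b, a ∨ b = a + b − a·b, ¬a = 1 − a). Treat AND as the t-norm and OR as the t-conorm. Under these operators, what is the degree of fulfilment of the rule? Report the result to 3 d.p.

firing strength: ¬hot=1−0.45=0.55, dry=0.20, moderate=0.07; AND[a·b] → w = 0.0077

0.008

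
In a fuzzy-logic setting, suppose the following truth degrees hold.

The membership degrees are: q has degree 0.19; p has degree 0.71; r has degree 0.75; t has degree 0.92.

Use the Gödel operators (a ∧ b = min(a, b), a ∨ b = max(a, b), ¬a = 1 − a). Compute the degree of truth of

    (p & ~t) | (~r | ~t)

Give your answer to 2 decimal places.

0.25

~t = 1 − 0.92 = 0.08
p & ~t = min(a, b) on (0.71, 0.08) = 0.08
~r = 1 − 0.75 = 0.25
~t = 1 − 0.92 = 0.08
~r | ~t = max(a, b) on (0.25, 0.08) = 0.25
(p & ~t) | (~r | ~t) = max(a, b) on (0.08, 0.25) = 0.25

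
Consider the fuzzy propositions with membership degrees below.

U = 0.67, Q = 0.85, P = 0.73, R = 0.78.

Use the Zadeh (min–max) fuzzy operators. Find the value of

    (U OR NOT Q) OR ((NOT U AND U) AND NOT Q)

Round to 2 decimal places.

NOT Q = 1 − 0.85 = 0.15
U OR NOT Q = max(a, b) on (0.67, 0.15) = 0.67
NOT U = 1 − 0.67 = 0.33
NOT U AND U = min(a, b) on (0.33, 0.67) = 0.33
NOT Q = 1 − 0.85 = 0.15
(NOT U AND U) AND NOT Q = min(a, b) on (0.33, 0.15) = 0.15
(U OR NOT Q) OR ((NOT U AND U) AND NOT Q) = max(a, b) on (0.67, 0.15) = 0.67

0.67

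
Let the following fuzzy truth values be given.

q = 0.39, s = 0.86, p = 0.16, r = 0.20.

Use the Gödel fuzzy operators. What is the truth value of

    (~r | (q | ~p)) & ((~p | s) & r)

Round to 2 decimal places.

~r = 1 − 0.20 = 0.80
~p = 1 − 0.16 = 0.84
q | ~p = max(a, b) on (0.39, 0.84) = 0.84
~r | (q | ~p) = max(a, b) on (0.80, 0.84) = 0.84
~p = 1 − 0.16 = 0.84
~p | s = max(a, b) on (0.84, 0.86) = 0.86
(~p | s) & r = min(a, b) on (0.86, 0.20) = 0.20
(~r | (q | ~p)) & ((~p | s) & r) = min(a, b) on (0.84, 0.20) = 0.20

0.20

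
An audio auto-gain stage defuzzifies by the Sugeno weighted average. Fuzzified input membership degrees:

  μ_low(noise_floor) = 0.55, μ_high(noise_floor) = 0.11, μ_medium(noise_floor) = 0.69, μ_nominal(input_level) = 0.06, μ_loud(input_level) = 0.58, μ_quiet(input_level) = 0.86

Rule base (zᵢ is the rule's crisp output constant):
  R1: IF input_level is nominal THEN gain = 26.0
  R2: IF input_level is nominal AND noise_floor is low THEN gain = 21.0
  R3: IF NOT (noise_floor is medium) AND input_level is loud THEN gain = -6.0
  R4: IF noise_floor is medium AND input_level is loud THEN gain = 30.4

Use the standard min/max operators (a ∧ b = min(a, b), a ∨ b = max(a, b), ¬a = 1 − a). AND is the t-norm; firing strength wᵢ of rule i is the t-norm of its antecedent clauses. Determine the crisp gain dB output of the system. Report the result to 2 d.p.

R1 (z=26.0): nominal=0.06 → w = 0.06
R2 (z=21.0): nominal=0.06, low=0.55; AND[min(a, b)] → w = 0.06
R3 (z=-6.0): ¬medium=1−0.69=0.31, loud=0.58; AND[min(a, b)] → w = 0.31
R4 (z=30.4): medium=0.69, loud=0.58; AND[min(a, b)] → w = 0.58
Weighted average = (0.06·26.0 + 0.06·21.0 + 0.31·-6.0 + 0.58·30.4) / (0.06 + 0.06 + 0.31 + 0.58)
  = 18.5920 / 1.0100 = 18.41

18.41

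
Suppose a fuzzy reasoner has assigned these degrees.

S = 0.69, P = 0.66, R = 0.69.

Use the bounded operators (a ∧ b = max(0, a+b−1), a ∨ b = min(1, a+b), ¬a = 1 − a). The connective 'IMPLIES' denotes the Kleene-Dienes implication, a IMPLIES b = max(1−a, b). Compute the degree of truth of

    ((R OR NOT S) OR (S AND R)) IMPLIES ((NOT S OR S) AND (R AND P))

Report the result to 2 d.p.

NOT S = 1 − 0.69 = 0.31
R OR NOT S = min(1, a+b) on (0.69, 0.31) = 1.00
S AND R = max(0, a+b−1) on (0.69, 0.69) = 0.38
(R OR NOT S) OR (S AND R) = min(1, a+b) on (1.00, 0.38) = 1.00
NOT S = 1 − 0.69 = 0.31
NOT S OR S = min(1, a+b) on (0.31, 0.69) = 1.00
R AND P = max(0, a+b−1) on (0.69, 0.66) = 0.35
(NOT S OR S) AND (R AND P) = max(0, a+b−1) on (1.00, 0.35) = 0.35
((R OR NOT S) OR (S AND R)) IMPLIES ((NOT S OR S) AND (R AND P))  [Kleene-Dienes: max(1−a, b)] with a=1.00, b=0.35 → 0.35

0.35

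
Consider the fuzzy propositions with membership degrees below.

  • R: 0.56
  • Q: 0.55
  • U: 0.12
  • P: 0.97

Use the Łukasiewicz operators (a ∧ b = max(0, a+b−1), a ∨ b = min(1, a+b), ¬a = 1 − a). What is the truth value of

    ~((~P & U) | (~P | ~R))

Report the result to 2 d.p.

0.53

~P = 1 − 0.97 = 0.03
~P & U = max(0, a+b−1) on (0.03, 0.12) = 0.00
~P = 1 − 0.97 = 0.03
~R = 1 − 0.56 = 0.44
~P | ~R = min(1, a+b) on (0.03, 0.44) = 0.47
(~P & U) | (~P | ~R) = min(1, a+b) on (0.00, 0.47) = 0.47
~((~P & U) | (~P | ~R)) = 1 − 0.47 = 0.53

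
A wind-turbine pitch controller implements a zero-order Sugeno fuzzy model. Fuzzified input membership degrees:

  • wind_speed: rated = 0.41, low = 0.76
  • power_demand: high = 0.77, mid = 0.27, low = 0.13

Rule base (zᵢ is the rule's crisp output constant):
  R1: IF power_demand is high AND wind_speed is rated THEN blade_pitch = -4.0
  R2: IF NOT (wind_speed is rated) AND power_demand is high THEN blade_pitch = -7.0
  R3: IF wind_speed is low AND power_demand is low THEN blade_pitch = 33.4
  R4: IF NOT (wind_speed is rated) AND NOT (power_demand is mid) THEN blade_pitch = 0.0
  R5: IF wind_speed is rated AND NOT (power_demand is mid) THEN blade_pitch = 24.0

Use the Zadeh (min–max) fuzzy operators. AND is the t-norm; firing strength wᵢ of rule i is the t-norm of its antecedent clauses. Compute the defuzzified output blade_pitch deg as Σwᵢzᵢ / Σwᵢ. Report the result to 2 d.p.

R1 (z=-4.0): high=0.77, rated=0.41; AND[min(a, b)] → w = 0.41
R2 (z=-7.0): ¬rated=1−0.41=0.59, high=0.77; AND[min(a, b)] → w = 0.59
R3 (z=33.4): low=0.76, low=0.13; AND[min(a, b)] → w = 0.13
R4 (z=0.0): ¬rated=1−0.41=0.59, ¬mid=1−0.27=0.73; AND[min(a, b)] → w = 0.59
R5 (z=24.0): rated=0.41, ¬mid=1−0.27=0.73; AND[min(a, b)] → w = 0.41
Weighted average = (0.41·-4.0 + 0.59·-7.0 + 0.13·33.4 + 0.59·0.0 + 0.41·24.0) / (0.41 + 0.59 + 0.13 + 0.59 + 0.41)
  = 8.4120 / 2.1300 = 3.95

3.95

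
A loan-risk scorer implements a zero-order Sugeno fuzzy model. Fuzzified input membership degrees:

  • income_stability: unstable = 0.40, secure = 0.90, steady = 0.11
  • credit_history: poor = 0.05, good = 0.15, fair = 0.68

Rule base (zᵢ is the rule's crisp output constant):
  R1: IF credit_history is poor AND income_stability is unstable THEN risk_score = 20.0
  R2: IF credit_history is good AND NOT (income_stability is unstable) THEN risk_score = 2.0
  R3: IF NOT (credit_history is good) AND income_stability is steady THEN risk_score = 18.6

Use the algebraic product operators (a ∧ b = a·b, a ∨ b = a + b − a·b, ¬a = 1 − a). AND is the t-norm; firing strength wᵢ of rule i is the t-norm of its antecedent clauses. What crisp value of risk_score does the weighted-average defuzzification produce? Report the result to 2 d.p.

11.40

R1 (z=20.0): poor=0.05, unstable=0.40; AND[a·b] → w = 0.0200
R2 (z=2.0): good=0.15, ¬unstable=1−0.40=0.60; AND[a·b] → w = 0.0900
R3 (z=18.6): ¬good=1−0.15=0.85, steady=0.11; AND[a·b] → w = 0.0935
Weighted average = (0.0200·20.0 + 0.0900·2.0 + 0.0935·18.6) / (0.0200 + 0.0900 + 0.0935)
  = 2.3191 / 0.2035 = 11.40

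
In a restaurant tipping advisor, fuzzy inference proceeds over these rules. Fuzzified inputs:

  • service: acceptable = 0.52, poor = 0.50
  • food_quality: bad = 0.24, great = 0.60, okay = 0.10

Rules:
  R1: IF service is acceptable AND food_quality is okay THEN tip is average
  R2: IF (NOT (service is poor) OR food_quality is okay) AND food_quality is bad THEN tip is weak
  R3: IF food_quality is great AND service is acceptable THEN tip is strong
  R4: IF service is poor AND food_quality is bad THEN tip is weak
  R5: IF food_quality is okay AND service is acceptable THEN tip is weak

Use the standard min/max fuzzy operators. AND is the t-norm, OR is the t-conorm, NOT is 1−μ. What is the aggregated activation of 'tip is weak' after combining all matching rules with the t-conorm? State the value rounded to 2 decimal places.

0.24

R1: acceptable=0.52, okay=0.10; AND[min(a, b)] → w = 0.10
R2: (¬poor=1−0.50=0.50 OR okay=0.10) = 0.50; AND[min(a, b)] with bad=0.24 → w = 0.24
R3: great=0.60, acceptable=0.52; AND[min(a, b)] → w = 0.52
R4: poor=0.50, bad=0.24; AND[min(a, b)] → w = 0.24
R5: okay=0.10, acceptable=0.52; AND[min(a, b)] → w = 0.10
Rules with consequent 'weak': {R2, R4, R5} → strengths 0.24, 0.24, 0.10
Aggregate via t-conorm [max(a, b)]: 0.24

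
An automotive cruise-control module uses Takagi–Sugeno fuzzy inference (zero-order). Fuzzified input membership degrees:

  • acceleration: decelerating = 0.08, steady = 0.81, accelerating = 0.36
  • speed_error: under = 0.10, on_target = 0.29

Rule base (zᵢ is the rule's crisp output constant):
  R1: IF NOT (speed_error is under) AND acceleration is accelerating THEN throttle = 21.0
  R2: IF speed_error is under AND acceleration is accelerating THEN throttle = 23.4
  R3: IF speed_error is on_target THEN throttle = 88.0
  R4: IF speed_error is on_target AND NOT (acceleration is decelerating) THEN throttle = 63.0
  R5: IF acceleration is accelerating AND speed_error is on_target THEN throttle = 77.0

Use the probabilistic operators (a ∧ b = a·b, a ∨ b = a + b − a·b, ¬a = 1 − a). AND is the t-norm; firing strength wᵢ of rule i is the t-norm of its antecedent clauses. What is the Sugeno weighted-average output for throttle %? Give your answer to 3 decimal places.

R1 (z=21.0): ¬under=1−0.10=0.90, accelerating=0.36; AND[a·b] → w = 0.3240
R2 (z=23.4): under=0.10, accelerating=0.36; AND[a·b] → w = 0.0360
R3 (z=88.0): on_target=0.29 → w = 0.2900
R4 (z=63.0): on_target=0.29, ¬decelerating=1−0.08=0.92; AND[a·b] → w = 0.2668
R5 (z=77.0): accelerating=0.36, on_target=0.29; AND[a·b] → w = 0.1044
Weighted average = (0.3240·21.0 + 0.0360·23.4 + 0.2900·88.0 + 0.2668·63.0 + 0.1044·77.0) / (0.3240 + 0.0360 + 0.2900 + 0.2668 + 0.1044)
  = 58.0136 / 1.0212 = 56.809

56.809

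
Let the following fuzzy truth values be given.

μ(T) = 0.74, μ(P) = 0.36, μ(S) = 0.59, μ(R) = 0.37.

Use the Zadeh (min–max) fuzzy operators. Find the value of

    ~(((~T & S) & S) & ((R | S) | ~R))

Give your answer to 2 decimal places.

0.74

~T = 1 − 0.74 = 0.26
~T & S = min(a, b) on (0.26, 0.59) = 0.26
(~T & S) & S = min(a, b) on (0.26, 0.59) = 0.26
R | S = max(a, b) on (0.37, 0.59) = 0.59
~R = 1 − 0.37 = 0.63
(R | S) | ~R = max(a, b) on (0.59, 0.63) = 0.63
((~T & S) & S) & ((R | S) | ~R) = min(a, b) on (0.26, 0.63) = 0.26
~(((~T & S) & S) & ((R | S) | ~R)) = 1 − 0.26 = 0.74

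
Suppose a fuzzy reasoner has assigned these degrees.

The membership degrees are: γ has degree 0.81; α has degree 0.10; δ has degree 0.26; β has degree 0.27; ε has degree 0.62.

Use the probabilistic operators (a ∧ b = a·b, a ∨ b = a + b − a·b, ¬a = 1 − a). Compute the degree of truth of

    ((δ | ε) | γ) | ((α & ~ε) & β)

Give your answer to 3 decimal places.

0.947

δ | ε = a + b − a·b on (0.2600, 0.6200) = 0.7188
(δ | ε) | γ = a + b − a·b on (0.7188, 0.8100) = 0.9466
~ε = 1 − 0.6200 = 0.3800
α & ~ε = a·b on (0.1000, 0.3800) = 0.0380
(α & ~ε) & β = a·b on (0.0380, 0.2700) = 0.0103
((δ | ε) | γ) | ((α & ~ε) & β) = a + b − a·b on (0.9466, 0.0103) = 0.9471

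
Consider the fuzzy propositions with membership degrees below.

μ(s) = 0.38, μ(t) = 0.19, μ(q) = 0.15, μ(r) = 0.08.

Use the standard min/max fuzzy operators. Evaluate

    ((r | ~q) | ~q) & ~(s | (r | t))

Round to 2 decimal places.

0.62

~q = 1 − 0.15 = 0.85
r | ~q = max(a, b) on (0.08, 0.85) = 0.85
~q = 1 − 0.15 = 0.85
(r | ~q) | ~q = max(a, b) on (0.85, 0.85) = 0.85
r | t = max(a, b) on (0.08, 0.19) = 0.19
s | (r | t) = max(a, b) on (0.38, 0.19) = 0.38
~(s | (r | t)) = 1 − 0.38 = 0.62
((r | ~q) | ~q) & ~(s | (r | t)) = min(a, b) on (0.85, 0.62) = 0.62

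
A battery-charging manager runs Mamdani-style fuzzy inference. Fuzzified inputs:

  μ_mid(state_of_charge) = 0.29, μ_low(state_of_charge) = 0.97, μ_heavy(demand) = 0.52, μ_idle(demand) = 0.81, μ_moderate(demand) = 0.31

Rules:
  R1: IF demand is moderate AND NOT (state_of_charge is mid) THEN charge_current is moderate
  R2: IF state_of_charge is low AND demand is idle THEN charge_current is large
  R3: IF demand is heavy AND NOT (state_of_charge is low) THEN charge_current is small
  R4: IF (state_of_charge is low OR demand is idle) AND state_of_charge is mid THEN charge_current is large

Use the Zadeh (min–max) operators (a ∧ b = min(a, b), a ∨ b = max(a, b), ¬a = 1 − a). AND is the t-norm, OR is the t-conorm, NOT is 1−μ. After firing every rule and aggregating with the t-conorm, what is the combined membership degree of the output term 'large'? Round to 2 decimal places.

0.81

R1: moderate=0.31, ¬mid=1−0.29=0.71; AND[min(a, b)] → w = 0.31
R2: low=0.97, idle=0.81; AND[min(a, b)] → w = 0.81
R3: heavy=0.52, ¬low=1−0.97=0.03; AND[min(a, b)] → w = 0.03
R4: (low=0.97 OR idle=0.81) = 0.97; AND[min(a, b)] with mid=0.29 → w = 0.29
Rules with consequent 'large': {R2, R4} → strengths 0.81, 0.29
Aggregate via t-conorm [max(a, b)]: 0.81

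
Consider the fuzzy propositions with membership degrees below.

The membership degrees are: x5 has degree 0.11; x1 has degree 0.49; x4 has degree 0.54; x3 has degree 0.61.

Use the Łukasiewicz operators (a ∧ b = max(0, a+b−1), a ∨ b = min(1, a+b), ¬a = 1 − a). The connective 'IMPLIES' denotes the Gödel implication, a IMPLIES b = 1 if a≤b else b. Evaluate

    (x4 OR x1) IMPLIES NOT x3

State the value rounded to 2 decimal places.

0.39

x4 OR x1 = min(1, a+b) on (0.54, 0.49) = 1.00
NOT x3 = 1 − 0.61 = 0.39
(x4 OR x1) IMPLIES NOT x3  [Gödel: 1 if a≤b else b] with a=1.00, b=0.39 → 0.39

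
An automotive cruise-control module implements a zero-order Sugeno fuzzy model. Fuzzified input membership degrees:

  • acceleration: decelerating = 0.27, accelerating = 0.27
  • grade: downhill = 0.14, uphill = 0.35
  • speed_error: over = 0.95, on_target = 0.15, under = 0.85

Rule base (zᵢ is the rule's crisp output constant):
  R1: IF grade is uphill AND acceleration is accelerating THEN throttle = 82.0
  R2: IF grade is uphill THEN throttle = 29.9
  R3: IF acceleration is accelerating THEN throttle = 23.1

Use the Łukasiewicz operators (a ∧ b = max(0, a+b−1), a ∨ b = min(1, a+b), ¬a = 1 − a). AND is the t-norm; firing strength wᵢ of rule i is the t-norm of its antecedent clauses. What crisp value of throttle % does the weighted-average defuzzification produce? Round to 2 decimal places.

26.94

R1 (z=82.0): uphill=0.35, accelerating=0.27; AND[max(0, a+b−1)] → w = 0.00
R2 (z=29.9): uphill=0.35 → w = 0.35
R3 (z=23.1): accelerating=0.27 → w = 0.27
Weighted average = (0.00·82.0 + 0.35·29.9 + 0.27·23.1) / (0.00 + 0.35 + 0.27)
  = 16.7020 / 0.6200 = 26.94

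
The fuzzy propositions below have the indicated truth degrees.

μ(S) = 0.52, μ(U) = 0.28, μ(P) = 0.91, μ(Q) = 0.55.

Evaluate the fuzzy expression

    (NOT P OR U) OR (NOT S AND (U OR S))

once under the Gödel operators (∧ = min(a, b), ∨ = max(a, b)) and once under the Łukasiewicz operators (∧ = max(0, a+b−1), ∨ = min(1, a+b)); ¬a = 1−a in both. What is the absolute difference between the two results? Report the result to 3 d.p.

Under Gödel:
  NOT P = 1 − 0.91 = 0.09
  NOT P OR U = max(a, b) on (0.09, 0.28) = 0.28
  NOT S = 1 − 0.52 = 0.48
  U OR S = max(a, b) on (0.28, 0.52) = 0.52
  NOT S AND (U OR S) = min(a, b) on (0.48, 0.52) = 0.48
  (NOT P OR U) OR (NOT S AND (U OR S)) = max(a, b) on (0.28, 0.48) = 0.48
  → value = 0.4800
Under Łukasiewicz:
  NOT P = 1 − 0.91 = 0.09
  NOT P OR U = min(1, a+b) on (0.09, 0.28) = 0.37
  NOT S = 1 − 0.52 = 0.48
  U OR S = min(1, a+b) on (0.28, 0.52) = 0.80
  NOT S AND (U OR S) = max(0, a+b−1) on (0.48, 0.80) = 0.28
  (NOT P OR U) OR (NOT S AND (U OR S)) = min(1, a+b) on (0.37, 0.28) = 0.65
  → value = 0.6500
|0.4800 − 0.6500| = 0.170

0.170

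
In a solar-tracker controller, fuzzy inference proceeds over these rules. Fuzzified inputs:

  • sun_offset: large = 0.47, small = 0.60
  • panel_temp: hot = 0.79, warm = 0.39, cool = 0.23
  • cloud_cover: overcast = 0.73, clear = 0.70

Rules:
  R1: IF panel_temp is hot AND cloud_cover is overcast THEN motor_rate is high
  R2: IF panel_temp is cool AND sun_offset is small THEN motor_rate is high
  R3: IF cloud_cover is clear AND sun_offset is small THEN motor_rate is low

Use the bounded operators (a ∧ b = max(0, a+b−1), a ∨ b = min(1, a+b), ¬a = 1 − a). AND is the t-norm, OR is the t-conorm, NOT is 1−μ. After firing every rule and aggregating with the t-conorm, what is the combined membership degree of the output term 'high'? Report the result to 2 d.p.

R1: hot=0.79, overcast=0.73; AND[max(0, a+b−1)] → w = 0.52
R2: cool=0.23, small=0.60; AND[max(0, a+b−1)] → w = 0.00
R3: clear=0.70, small=0.60; AND[max(0, a+b−1)] → w = 0.30
Rules with consequent 'high': {R1, R2} → strengths 0.52, 0.00
Aggregate via t-conorm [min(1, a+b)]: 0.52

0.52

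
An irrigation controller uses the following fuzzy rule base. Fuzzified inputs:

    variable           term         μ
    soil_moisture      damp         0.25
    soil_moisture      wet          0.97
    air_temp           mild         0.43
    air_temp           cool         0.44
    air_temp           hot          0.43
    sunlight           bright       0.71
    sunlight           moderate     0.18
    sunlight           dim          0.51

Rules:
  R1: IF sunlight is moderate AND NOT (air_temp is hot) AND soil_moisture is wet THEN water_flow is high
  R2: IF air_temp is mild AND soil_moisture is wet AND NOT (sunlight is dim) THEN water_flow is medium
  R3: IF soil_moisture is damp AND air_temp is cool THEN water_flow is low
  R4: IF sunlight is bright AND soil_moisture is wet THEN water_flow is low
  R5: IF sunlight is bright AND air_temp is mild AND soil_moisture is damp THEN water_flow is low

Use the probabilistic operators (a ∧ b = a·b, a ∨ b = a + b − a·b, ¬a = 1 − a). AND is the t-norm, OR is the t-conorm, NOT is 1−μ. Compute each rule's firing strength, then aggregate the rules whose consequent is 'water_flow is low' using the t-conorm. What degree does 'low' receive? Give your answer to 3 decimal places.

R1: moderate=0.18, ¬hot=1−0.43=0.57, wet=0.97; AND[a·b] → w = 0.0995
R2: mild=0.43, wet=0.97, ¬dim=1−0.51=0.49; AND[a·b] → w = 0.2044
R3: damp=0.25, cool=0.44; AND[a·b] → w = 0.1100
R4: bright=0.71, wet=0.97; AND[a·b] → w = 0.6887
R5: bright=0.71, mild=0.43, damp=0.25; AND[a·b] → w = 0.0763
Rules with consequent 'low': {R3, R4, R5} → strengths 0.1100, 0.6887, 0.0763
Aggregate via t-conorm [a + b − a·b]: 0.7441

0.744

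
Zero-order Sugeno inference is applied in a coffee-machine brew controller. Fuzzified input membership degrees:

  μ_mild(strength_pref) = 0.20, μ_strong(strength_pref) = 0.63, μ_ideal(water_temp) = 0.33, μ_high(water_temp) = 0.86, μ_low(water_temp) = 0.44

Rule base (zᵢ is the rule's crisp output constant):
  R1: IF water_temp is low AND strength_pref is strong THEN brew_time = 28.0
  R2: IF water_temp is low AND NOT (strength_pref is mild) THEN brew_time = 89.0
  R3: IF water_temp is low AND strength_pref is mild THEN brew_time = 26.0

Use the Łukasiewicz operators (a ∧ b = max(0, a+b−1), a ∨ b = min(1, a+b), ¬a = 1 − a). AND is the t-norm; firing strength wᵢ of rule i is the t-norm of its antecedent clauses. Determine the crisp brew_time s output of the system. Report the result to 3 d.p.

R1 (z=28.0): low=0.44, strong=0.63; AND[max(0, a+b−1)] → w = 0.07
R2 (z=89.0): low=0.44, ¬mild=1−0.20=0.80; AND[max(0, a+b−1)] → w = 0.24
R3 (z=26.0): low=0.44, mild=0.20; AND[max(0, a+b−1)] → w = 0.00
Weighted average = (0.07·28.0 + 0.24·89.0 + 0.00·26.0) / (0.07 + 0.24 + 0.00)
  = 23.3200 / 0.3100 = 75.226

75.226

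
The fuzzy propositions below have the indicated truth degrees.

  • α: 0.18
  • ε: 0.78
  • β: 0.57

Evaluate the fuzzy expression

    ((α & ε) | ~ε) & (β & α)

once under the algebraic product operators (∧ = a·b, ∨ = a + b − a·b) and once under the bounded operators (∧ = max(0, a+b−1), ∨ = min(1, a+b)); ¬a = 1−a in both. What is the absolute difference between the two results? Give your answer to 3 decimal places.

Under algebraic product:
  α & ε = a·b on (0.1800, 0.7800) = 0.1404
  ~ε = 1 − 0.7800 = 0.2200
  (α & ε) | ~ε = a + b − a·b on (0.1404, 0.2200) = 0.3295
  β & α = a·b on (0.5700, 0.1800) = 0.1026
  ((α & ε) | ~ε) & (β & α) = a·b on (0.3295, 0.1026) = 0.0338
  → value = 0.0338
Under bounded:
  α & ε = max(0, a+b−1) on (0.18, 0.78) = 0.00
  ~ε = 1 − 0.78 = 0.22
  (α & ε) | ~ε = min(1, a+b) on (0.00, 0.22) = 0.22
  β & α = max(0, a+b−1) on (0.57, 0.18) = 0.00
  ((α & ε) | ~ε) & (β & α) = max(0, a+b−1) on (0.22, 0.00) = 0.00
  → value = 0.0000
|0.0338 − 0.0000| = 0.034

0.034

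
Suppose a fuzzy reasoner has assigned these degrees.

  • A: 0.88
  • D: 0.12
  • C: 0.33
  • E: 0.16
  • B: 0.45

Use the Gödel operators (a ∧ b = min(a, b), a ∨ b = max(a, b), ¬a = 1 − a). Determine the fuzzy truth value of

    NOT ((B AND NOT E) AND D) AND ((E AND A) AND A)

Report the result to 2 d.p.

NOT E = 1 − 0.16 = 0.84
B AND NOT E = min(a, b) on (0.45, 0.84) = 0.45
(B AND NOT E) AND D = min(a, b) on (0.45, 0.12) = 0.12
NOT ((B AND NOT E) AND D) = 1 − 0.12 = 0.88
E AND A = min(a, b) on (0.16, 0.88) = 0.16
(E AND A) AND A = min(a, b) on (0.16, 0.88) = 0.16
NOT ((B AND NOT E) AND D) AND ((E AND A) AND A) = min(a, b) on (0.88, 0.16) = 0.16

0.16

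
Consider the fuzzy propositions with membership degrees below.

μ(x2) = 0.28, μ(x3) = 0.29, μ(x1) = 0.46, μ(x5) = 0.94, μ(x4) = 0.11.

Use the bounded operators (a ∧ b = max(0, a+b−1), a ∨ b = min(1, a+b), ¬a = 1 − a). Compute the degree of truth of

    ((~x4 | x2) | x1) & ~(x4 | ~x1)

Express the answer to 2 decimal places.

0.35

~x4 = 1 − 0.11 = 0.89
~x4 | x2 = min(1, a+b) on (0.89, 0.28) = 1.00
(~x4 | x2) | x1 = min(1, a+b) on (1.00, 0.46) = 1.00
~x1 = 1 − 0.46 = 0.54
x4 | ~x1 = min(1, a+b) on (0.11, 0.54) = 0.65
~(x4 | ~x1) = 1 − 0.65 = 0.35
((~x4 | x2) | x1) & ~(x4 | ~x1) = max(0, a+b−1) on (1.00, 0.35) = 0.35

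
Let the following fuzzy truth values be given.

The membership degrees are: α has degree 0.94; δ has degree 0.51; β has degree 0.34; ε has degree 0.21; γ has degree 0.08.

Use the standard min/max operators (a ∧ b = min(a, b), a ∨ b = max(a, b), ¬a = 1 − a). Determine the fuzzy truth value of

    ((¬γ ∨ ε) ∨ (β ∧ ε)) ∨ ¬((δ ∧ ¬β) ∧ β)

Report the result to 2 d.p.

¬γ = 1 − 0.08 = 0.92
¬γ ∨ ε = max(a, b) on (0.92, 0.21) = 0.92
β ∧ ε = min(a, b) on (0.34, 0.21) = 0.21
(¬γ ∨ ε) ∨ (β ∧ ε) = max(a, b) on (0.92, 0.21) = 0.92
¬β = 1 − 0.34 = 0.66
δ ∧ ¬β = min(a, b) on (0.51, 0.66) = 0.51
(δ ∧ ¬β) ∧ β = min(a, b) on (0.51, 0.34) = 0.34
¬((δ ∧ ¬β) ∧ β) = 1 − 0.34 = 0.66
((¬γ ∨ ε) ∨ (β ∧ ε)) ∨ ¬((δ ∧ ¬β) ∧ β) = max(a, b) on (0.92, 0.66) = 0.92

0.92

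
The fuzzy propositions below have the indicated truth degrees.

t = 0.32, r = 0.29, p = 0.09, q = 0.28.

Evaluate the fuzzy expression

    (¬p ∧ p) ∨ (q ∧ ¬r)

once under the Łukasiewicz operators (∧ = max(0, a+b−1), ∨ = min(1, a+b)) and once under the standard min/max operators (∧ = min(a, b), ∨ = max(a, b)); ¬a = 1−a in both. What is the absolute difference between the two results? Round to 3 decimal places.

Under Łukasiewicz:
  ¬p = 1 − 0.09 = 0.91
  ¬p ∧ p = max(0, a+b−1) on (0.91, 0.09) = 0.00
  ¬r = 1 − 0.29 = 0.71
  q ∧ ¬r = max(0, a+b−1) on (0.28, 0.71) = 0.00
  (¬p ∧ p) ∨ (q ∧ ¬r) = min(1, a+b) on (0.00, 0.00) = 0.00
  → value = 0.0000
Under standard min/max:
  ¬p = 1 − 0.09 = 0.91
  ¬p ∧ p = min(a, b) on (0.91, 0.09) = 0.09
  ¬r = 1 − 0.29 = 0.71
  q ∧ ¬r = min(a, b) on (0.28, 0.71) = 0.28
  (¬p ∧ p) ∨ (q ∧ ¬r) = max(a, b) on (0.09, 0.28) = 0.28
  → value = 0.2800
|0.0000 − 0.2800| = 0.280

0.280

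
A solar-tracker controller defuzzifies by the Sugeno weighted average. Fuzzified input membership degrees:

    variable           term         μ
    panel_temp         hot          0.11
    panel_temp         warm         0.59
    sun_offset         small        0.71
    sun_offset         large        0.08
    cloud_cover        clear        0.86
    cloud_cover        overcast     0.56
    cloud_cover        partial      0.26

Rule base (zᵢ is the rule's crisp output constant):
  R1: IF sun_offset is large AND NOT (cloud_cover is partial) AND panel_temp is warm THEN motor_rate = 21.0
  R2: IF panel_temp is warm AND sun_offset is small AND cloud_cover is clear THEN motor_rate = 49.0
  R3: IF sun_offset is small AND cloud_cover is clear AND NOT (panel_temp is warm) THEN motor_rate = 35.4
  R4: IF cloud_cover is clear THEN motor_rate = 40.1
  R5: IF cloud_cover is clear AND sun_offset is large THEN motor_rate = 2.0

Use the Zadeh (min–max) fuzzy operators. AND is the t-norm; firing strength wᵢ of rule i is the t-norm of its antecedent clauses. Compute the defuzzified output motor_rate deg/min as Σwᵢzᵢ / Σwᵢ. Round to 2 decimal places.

R1 (z=21.0): large=0.08, ¬partial=1−0.26=0.74, warm=0.59; AND[min(a, b)] → w = 0.08
R2 (z=49.0): warm=0.59, small=0.71, clear=0.86; AND[min(a, b)] → w = 0.59
R3 (z=35.4): small=0.71, clear=0.86, ¬warm=1−0.59=0.41; AND[min(a, b)] → w = 0.41
R4 (z=40.1): clear=0.86 → w = 0.86
R5 (z=2.0): clear=0.86, large=0.08; AND[min(a, b)] → w = 0.08
Weighted average = (0.08·21.0 + 0.59·49.0 + 0.41·35.4 + 0.86·40.1 + 0.08·2.0) / (0.08 + 0.59 + 0.41 + 0.86 + 0.08)
  = 79.7500 / 2.0200 = 39.48

39.48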